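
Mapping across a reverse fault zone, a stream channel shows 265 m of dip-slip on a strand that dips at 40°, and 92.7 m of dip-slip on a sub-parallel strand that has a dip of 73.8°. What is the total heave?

229 m

heave_A = 265 × cos(40°) = 203 m
heave_B = 92.7 × cos(73.8°) = 25.86 m
total = 203 + 25.86 = 229 m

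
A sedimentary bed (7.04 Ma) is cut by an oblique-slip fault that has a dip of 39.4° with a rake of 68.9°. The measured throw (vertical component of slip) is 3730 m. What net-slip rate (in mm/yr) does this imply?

0.895 mm/yr

dip-slip = throw / sin(dip) = 3730 / sin(39.4°) = 5877 m
net slip = dip-slip / sin(rake) = 5877 / sin(68.9°) = 6299 m
rate = 6299 m / 7.04 Ma = 0.000895 m/yr = 0.895 mm/yr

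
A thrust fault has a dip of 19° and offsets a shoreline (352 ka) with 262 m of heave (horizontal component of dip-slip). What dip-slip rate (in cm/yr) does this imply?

dip-slip = heave / cos(dip) = 262 m / cos(19°) = 277.1 m
rate = 277.1 m / 352 ka = 0.000787 m/yr = 0.0787 cm/yr

0.0787 cm/yr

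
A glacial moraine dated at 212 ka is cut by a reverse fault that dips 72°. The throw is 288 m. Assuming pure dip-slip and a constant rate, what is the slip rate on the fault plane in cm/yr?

dip-slip = throw / sin(dip) = 288 m / sin(72°) = 302.8 m
rate = 302.8 m / 212 ka = 0.00143 m/yr = 0.143 cm/yr

0.143 cm/yr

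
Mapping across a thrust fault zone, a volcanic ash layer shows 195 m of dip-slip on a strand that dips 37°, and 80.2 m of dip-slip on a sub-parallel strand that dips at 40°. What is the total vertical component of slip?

169 m

throw_A = 195 × sin(37°) = 117.4 m
throw_B = 80.2 × sin(40°) = 51.55 m
total = 117.4 + 51.55 = 169 m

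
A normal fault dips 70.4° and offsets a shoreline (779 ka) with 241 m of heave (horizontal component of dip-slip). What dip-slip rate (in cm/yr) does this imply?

0.0922 cm/yr

dip-slip = heave / cos(dip) = 241 m / cos(70.4°) = 718.4 m
rate = 718.4 m / 779 ka = 0.000922 m/yr = 0.0922 cm/yr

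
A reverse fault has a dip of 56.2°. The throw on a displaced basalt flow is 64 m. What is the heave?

42.8 m

heave = throw / tan(dip) = 64 / tan(56.2°) = 42.8 m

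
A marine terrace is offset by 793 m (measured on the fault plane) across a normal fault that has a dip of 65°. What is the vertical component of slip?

throw = dip-slip × sin(dip) = 793 m × sin(65°) = 719 m

719 m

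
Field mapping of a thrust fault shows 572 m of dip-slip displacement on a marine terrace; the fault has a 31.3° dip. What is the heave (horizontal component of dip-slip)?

heave = dip-slip × cos(dip) = 572 m × cos(31.3°) = 489 m

489 m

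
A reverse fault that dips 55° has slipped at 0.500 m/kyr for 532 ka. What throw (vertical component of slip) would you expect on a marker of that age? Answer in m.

218 m

dip-slip = rate × time = 0.500 m/kyr × 532 ka = 266 m
throw = dip-slip × sin(dip) = 266 × sin(55°) = 218 m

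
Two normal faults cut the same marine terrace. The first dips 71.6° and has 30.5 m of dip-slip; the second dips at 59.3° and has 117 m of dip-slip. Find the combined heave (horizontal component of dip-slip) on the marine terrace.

69.4 m

heave_A = 30.5 × cos(71.6°) = 9.627 m
heave_B = 117 × cos(59.3°) = 59.73 m
total = 9.627 + 59.73 = 69.4 m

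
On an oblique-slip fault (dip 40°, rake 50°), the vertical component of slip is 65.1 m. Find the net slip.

132 m

dip-slip = throw / sin(dip) = 65.1 / sin(40°) = 101.3 m
net slip = dip-slip / sin(rake) = 101.3 / sin(50°) = 132 m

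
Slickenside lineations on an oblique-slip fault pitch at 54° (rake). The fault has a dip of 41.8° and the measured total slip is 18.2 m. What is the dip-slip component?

14.7 m

dip-slip = net slip × sin(rake) = 18.2 m × sin(54°) = 14.7 m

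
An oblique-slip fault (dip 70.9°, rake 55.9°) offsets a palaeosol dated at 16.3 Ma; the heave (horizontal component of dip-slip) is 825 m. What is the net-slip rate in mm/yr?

0.187 mm/yr

dip-slip = heave / cos(dip) = 825 / cos(70.9°) = 2521 m
net slip = dip-slip / sin(rake) = 2521 / sin(55.9°) = 3045 m
rate = 3045 m / 16.3 Ma = 0.000187 m/yr = 0.187 mm/yr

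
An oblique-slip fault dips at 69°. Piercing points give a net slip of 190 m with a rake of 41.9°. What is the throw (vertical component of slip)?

118 m

dip-slip = net slip × sin(rake) = 190 m × sin(41.9°) = 126.9 m
throw = dip-slip × sin(dip) = 126.9 × sin(69°) = 118 m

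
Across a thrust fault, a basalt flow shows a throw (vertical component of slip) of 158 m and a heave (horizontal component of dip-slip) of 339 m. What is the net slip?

374 m

net slip = √(throw² + heave²) = √(158² + 339²) = 374 m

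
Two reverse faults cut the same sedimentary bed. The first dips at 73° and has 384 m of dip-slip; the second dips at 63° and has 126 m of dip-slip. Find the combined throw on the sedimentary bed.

throw_A = 384 × sin(73°) = 367.2 m
throw_B = 126 × sin(63°) = 112.3 m
total = 367.2 + 112.3 = 479 m

479 m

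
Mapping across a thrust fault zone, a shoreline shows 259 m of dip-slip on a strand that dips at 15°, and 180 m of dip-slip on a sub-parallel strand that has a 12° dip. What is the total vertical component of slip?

104 m

throw_A = 259 × sin(15°) = 67.03 m
throw_B = 180 × sin(12°) = 37.42 m
total = 67.03 + 37.42 = 104 m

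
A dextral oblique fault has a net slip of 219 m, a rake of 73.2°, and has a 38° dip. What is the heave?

165 m

dip-slip = net slip × sin(rake) = 219 m × sin(73.2°) = 209.7 m
heave = dip-slip × cos(dip) = 209.7 × cos(38°) = 165 m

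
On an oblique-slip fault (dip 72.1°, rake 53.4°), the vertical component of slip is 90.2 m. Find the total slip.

118 m

dip-slip = throw / sin(dip) = 90.2 / sin(72.1°) = 94.79 m
net slip = dip-slip / sin(rake) = 94.79 / sin(53.4°) = 118 m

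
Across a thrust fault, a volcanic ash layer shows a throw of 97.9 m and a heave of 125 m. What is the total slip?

net slip = √(throw² + heave²) = √(97.9² + 125²) = 159 m

159 m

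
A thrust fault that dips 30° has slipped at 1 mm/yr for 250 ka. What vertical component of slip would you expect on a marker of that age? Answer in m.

125 m

dip-slip = rate × time = 1 mm/yr × 250 ka = 250 m
throw = dip-slip × sin(dip) = 250 × sin(30°) = 125 m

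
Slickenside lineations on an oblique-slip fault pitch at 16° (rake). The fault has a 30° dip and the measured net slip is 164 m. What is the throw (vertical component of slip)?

22.6 m

dip-slip = net slip × sin(rake) = 164 m × sin(16°) = 45.20 m
throw = dip-slip × sin(dip) = 45.20 × sin(30°) = 22.6 m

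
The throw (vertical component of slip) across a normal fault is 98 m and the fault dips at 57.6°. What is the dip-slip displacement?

116 m

dip-slip = throw / sin(dip) = 98 / sin(57.6°) = 116 m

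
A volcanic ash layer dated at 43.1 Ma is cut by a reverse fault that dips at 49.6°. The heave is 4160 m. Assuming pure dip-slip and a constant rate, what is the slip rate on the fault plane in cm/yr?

dip-slip = heave / cos(dip) = 4160 m / cos(49.6°) = 6419 m
rate = 6419 m / 43.1 Ma = 0.000149 m/yr = 0.0149 cm/yr

0.0149 cm/yr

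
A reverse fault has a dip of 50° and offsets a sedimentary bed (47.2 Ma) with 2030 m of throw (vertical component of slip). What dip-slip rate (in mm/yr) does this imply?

dip-slip = throw / sin(dip) = 2030 m / sin(50°) = 2650 m
rate = 2650 m / 47.2 Ma = 0.0000561 m/yr = 0.0561 mm/yr

0.0561 mm/yr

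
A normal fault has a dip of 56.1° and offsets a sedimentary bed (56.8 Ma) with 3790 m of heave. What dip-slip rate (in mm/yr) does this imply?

dip-slip = heave / cos(dip) = 3790 m / cos(56.1°) = 6795 m
rate = 6795 m / 56.8 Ma = 0.000120 m/yr = 0.120 mm/yr

0.120 mm/yr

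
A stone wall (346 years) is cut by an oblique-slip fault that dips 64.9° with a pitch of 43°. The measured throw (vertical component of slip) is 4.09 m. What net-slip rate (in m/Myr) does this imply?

dip-slip = throw / sin(dip) = 4.09 / sin(64.9°) = 4.516 m
net slip = dip-slip / sin(rake) = 4.516 / sin(43°) = 6.622 m
rate = 6.622 m / 346 years = 0.0191 m/yr = 19100 m/Myr

19100 m/Myr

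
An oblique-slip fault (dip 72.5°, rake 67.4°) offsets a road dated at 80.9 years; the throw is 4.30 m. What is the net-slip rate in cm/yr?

dip-slip = throw / sin(dip) = 4.30 / sin(72.5°) = 4.509 m
net slip = dip-slip / sin(rake) = 4.509 / sin(67.4°) = 4.884 m
rate = 4.884 m / 80.9 years = 0.0604 m/yr = 6.04 cm/yr

6.04 cm/yr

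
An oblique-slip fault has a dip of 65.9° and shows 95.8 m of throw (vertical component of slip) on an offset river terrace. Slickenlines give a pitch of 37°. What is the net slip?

dip-slip = throw / sin(dip) = 95.8 / sin(65.9°) = 104.9 m
net slip = dip-slip / sin(rake) = 104.9 / sin(37°) = 174 m

174 m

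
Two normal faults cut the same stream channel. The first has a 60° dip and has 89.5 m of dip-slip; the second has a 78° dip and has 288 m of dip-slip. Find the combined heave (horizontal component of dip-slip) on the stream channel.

105 m

heave_A = 89.5 × cos(60°) = 44.75 m
heave_B = 288 × cos(78°) = 59.88 m
total = 44.75 + 59.88 = 105 m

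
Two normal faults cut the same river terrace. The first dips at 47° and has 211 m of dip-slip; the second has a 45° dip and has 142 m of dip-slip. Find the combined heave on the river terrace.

heave_A = 211 × cos(47°) = 143.9 m
heave_B = 142 × cos(45°) = 100.4 m
total = 143.9 + 100.4 = 244 m

244 m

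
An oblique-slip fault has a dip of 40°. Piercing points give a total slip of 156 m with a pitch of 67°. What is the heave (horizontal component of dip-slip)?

dip-slip = net slip × sin(rake) = 156 m × sin(67°) = 143.6 m
heave = dip-slip × cos(dip) = 143.6 × cos(40°) = 110 m

110 m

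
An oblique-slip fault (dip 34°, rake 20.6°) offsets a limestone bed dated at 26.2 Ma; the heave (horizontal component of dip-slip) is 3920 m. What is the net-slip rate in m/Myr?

513 m/Myr

dip-slip = heave / cos(dip) = 3920 / cos(34°) = 4728 m
net slip = dip-slip / sin(rake) = 4728 / sin(20.6°) = 13440 m
rate = 13440 m / 26.2 Ma = 0.000513 m/yr = 513 m/Myr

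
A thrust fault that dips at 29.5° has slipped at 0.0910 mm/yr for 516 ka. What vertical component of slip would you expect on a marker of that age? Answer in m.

23.1 m

dip-slip = rate × time = 0.0910 mm/yr × 516 ka = 46.96 m
throw = dip-slip × sin(dip) = 46.96 × sin(29.5°) = 23.1 m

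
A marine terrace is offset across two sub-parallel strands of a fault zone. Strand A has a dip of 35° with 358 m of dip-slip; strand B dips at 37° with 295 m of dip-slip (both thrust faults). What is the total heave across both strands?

heave_A = 358 × cos(35°) = 293.3 m
heave_B = 295 × cos(37°) = 235.6 m
total = 293.3 + 235.6 = 529 m

529 m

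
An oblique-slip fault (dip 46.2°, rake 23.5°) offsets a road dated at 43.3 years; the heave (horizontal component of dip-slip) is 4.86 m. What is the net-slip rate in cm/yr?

dip-slip = heave / cos(dip) = 4.86 / cos(46.2°) = 7.022 m
net slip = dip-slip / sin(rake) = 7.022 / sin(23.5°) = 17.61 m
rate = 17.61 m / 43.3 years = 0.407 m/yr = 40.7 cm/yr

40.7 cm/yr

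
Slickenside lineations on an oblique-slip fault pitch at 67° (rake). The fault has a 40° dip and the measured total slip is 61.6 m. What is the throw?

dip-slip = net slip × sin(rake) = 61.6 m × sin(67°) = 56.70 m
throw = dip-slip × sin(dip) = 56.70 × sin(40°) = 36.4 m

36.4 m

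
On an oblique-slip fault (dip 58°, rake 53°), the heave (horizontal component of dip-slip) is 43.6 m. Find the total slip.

dip-slip = heave / cos(dip) = 43.6 / cos(58°) = 82.28 m
net slip = dip-slip / sin(rake) = 82.28 / sin(53°) = 103 m

103 m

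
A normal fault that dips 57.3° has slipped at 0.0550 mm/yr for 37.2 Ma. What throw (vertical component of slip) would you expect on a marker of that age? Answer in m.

dip-slip = rate × time = 0.0550 mm/yr × 37.2 Ma = 2046 m
throw = dip-slip × sin(dip) = 2046 × sin(57.3°) = 1720 m

1720 m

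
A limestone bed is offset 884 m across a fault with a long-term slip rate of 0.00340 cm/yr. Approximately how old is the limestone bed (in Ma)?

age = offset / rate = 884 m / (0.00340 cm/yr) = 2.6e+07 yr = 26 Ma

26 Ma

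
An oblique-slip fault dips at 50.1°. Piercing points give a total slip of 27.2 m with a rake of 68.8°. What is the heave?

16.3 m

dip-slip = net slip × sin(rake) = 27.2 m × sin(68.8°) = 25.36 m
heave = dip-slip × cos(dip) = 25.36 × cos(50.1°) = 16.3 m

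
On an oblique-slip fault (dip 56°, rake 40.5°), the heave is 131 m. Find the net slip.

361 m

dip-slip = heave / cos(dip) = 131 / cos(56°) = 234.3 m
net slip = dip-slip / sin(rake) = 234.3 / sin(40.5°) = 361 m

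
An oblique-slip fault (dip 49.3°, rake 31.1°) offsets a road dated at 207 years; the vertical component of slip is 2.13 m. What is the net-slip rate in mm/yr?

dip-slip = throw / sin(dip) = 2.13 / sin(49.3°) = 2.810 m
net slip = dip-slip / sin(rake) = 2.810 / sin(31.1°) = 5.439 m
rate = 5.439 m / 207 years = 0.0263 m/yr = 26.3 mm/yr

26.3 mm/yr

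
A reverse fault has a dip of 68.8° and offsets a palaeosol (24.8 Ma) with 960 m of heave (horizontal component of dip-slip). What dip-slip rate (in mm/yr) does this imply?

dip-slip = heave / cos(dip) = 960 m / cos(68.8°) = 2655 m
rate = 2655 m / 24.8 Ma = 0.000107 m/yr = 0.107 mm/yr

0.107 mm/yr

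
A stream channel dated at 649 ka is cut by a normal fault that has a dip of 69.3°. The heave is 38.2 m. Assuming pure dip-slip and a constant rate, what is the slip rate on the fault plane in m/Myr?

dip-slip = heave / cos(dip) = 38.2 m / cos(69.3°) = 108.1 m
rate = 108.1 m / 649 ka = 0.000167 m/yr = 167 m/Myr

167 m/Myr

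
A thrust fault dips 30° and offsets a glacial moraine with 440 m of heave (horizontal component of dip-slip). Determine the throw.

throw = heave × tan(dip) = 440 × tan(30°) = 254 m

254 m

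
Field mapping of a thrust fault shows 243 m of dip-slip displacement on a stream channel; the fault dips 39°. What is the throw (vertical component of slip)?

throw = dip-slip × sin(dip) = 243 m × sin(39°) = 153 m

153 m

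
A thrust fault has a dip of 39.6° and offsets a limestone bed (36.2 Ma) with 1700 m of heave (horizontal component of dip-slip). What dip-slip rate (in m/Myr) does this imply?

dip-slip = heave / cos(dip) = 1700 m / cos(39.6°) = 2206 m
rate = 2206 m / 36.2 Ma = 0.0000609 m/yr = 60.9 m/Myr

60.9 m/Myr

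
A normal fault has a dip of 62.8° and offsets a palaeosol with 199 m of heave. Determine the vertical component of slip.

throw = heave × tan(dip) = 199 × tan(62.8°) = 387 m

387 m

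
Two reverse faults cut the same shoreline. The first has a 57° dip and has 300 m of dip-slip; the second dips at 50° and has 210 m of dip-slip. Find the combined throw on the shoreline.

throw_A = 300 × sin(57°) = 251.6 m
throw_B = 210 × sin(50°) = 160.9 m
total = 251.6 + 160.9 = 412 m

412 m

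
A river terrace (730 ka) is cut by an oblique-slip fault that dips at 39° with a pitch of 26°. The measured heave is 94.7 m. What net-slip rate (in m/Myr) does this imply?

381 m/Myr

dip-slip = heave / cos(dip) = 94.7 / cos(39°) = 121.9 m
net slip = dip-slip / sin(rake) = 121.9 / sin(26°) = 278 m
rate = 278 m / 730 ka = 0.000381 m/yr = 381 m/Myr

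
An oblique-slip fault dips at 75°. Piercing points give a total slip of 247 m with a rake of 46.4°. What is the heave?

46.3 m

dip-slip = net slip × sin(rake) = 247 m × sin(46.4°) = 178.9 m
heave = dip-slip × cos(dip) = 178.9 × cos(75°) = 46.3 m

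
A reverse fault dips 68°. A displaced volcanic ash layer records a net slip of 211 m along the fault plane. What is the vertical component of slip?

196 m

throw = dip-slip × sin(dip) = 211 m × sin(68°) = 196 m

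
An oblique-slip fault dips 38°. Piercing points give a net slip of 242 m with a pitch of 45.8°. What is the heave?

137 m

dip-slip = net slip × sin(rake) = 242 m × sin(45.8°) = 173.5 m
heave = dip-slip × cos(dip) = 173.5 × cos(38°) = 137 m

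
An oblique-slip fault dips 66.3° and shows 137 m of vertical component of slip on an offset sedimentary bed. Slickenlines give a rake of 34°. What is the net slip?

268 m

dip-slip = throw / sin(dip) = 137 / sin(66.3°) = 149.6 m
net slip = dip-slip / sin(rake) = 149.6 / sin(34°) = 268 m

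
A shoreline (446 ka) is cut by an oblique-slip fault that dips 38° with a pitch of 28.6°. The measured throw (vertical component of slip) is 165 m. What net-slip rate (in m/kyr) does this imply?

1.26 m/kyr

dip-slip = throw / sin(dip) = 165 / sin(38°) = 268 m
net slip = dip-slip / sin(rake) = 268 / sin(28.6°) = 559.9 m
rate = 559.9 m / 446 ka = 0.00126 m/yr = 1.26 m/kyr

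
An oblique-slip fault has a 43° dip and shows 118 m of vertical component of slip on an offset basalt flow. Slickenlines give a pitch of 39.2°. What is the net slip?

dip-slip = throw / sin(dip) = 118 / sin(43°) = 173 m
net slip = dip-slip / sin(rake) = 173 / sin(39.2°) = 274 m

274 m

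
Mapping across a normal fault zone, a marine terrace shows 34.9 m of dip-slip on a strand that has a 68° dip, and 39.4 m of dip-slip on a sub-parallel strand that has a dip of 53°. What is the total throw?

throw_A = 34.9 × sin(68°) = 32.36 m
throw_B = 39.4 × sin(53°) = 31.47 m
total = 32.36 + 31.47 = 63.8 m

63.8 m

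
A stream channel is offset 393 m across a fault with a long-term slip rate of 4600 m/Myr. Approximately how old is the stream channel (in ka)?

85.4 ka

age = offset / rate = 393 m / (4600 m/Myr) = 85400 yr = 85.4 ka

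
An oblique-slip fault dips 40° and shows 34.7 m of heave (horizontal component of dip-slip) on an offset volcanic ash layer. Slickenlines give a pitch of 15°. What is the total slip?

175 m

dip-slip = heave / cos(dip) = 34.7 / cos(40°) = 45.30 m
net slip = dip-slip / sin(rake) = 45.30 / sin(15°) = 175 m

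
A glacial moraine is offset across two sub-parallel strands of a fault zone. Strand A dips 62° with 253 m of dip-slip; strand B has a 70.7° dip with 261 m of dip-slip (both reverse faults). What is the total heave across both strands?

heave_A = 253 × cos(62°) = 118.8 m
heave_B = 261 × cos(70.7°) = 86.26 m
total = 118.8 + 86.26 = 205 m

205 m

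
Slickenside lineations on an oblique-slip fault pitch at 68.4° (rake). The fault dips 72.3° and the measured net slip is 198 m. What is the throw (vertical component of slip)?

dip-slip = net slip × sin(rake) = 198 m × sin(68.4°) = 184.1 m
throw = dip-slip × sin(dip) = 184.1 × sin(72.3°) = 175 m

175 m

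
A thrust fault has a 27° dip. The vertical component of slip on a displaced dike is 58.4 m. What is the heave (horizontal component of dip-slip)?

115 m

heave = throw / tan(dip) = 58.4 / tan(27°) = 115 m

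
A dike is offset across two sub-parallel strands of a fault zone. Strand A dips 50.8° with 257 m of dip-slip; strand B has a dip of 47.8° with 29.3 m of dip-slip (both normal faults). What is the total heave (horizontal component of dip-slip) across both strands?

182 m

heave_A = 257 × cos(50.8°) = 162.4 m
heave_B = 29.3 × cos(47.8°) = 19.68 m
total = 162.4 + 19.68 = 182 m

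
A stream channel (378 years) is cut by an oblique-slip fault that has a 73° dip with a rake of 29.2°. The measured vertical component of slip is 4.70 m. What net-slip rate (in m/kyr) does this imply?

26.7 m/kyr

dip-slip = throw / sin(dip) = 4.70 / sin(73°) = 4.915 m
net slip = dip-slip / sin(rake) = 4.915 / sin(29.2°) = 10.07 m
rate = 10.07 m / 378 years = 0.0267 m/yr = 26.7 m/kyr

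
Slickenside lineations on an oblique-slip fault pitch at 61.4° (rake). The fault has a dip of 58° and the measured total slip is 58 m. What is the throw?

dip-slip = net slip × sin(rake) = 58 m × sin(61.4°) = 50.92 m
throw = dip-slip × sin(dip) = 50.92 × sin(58°) = 43.2 m

43.2 m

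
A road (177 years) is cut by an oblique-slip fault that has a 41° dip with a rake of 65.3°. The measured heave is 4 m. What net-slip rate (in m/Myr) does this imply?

dip-slip = heave / cos(dip) = 4 / cos(41°) = 5.300 m
net slip = dip-slip / sin(rake) = 5.300 / sin(65.3°) = 5.834 m
rate = 5.834 m / 177 years = 0.0330 m/yr = 33000 m/Myr

33000 m/Myr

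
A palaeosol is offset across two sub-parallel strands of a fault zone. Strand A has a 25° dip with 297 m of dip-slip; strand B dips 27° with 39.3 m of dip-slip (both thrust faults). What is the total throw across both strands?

143 m

throw_A = 297 × sin(25°) = 125.5 m
throw_B = 39.3 × sin(27°) = 17.84 m
total = 125.5 + 17.84 = 143 m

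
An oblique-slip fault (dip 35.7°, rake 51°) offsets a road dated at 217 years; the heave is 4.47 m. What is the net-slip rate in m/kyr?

32.6 m/kyr

dip-slip = heave / cos(dip) = 4.47 / cos(35.7°) = 5.504 m
net slip = dip-slip / sin(rake) = 5.504 / sin(51°) = 7.083 m
rate = 7.083 m / 217 years = 0.0326 m/yr = 32.6 m/kyr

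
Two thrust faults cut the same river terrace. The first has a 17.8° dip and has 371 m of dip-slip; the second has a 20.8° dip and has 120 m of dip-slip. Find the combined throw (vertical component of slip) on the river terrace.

156 m

throw_A = 371 × sin(17.8°) = 113.4 m
throw_B = 120 × sin(20.8°) = 42.61 m
total = 113.4 + 42.61 = 156 m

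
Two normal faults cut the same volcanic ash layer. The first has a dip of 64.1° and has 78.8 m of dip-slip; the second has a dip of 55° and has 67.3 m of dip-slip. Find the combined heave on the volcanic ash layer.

73 m

heave_A = 78.8 × cos(64.1°) = 34.42 m
heave_B = 67.3 × cos(55°) = 38.60 m
total = 34.42 + 38.60 = 73 m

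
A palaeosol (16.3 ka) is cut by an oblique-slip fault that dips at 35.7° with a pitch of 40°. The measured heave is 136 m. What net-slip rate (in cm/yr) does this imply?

1.60 cm/yr

dip-slip = heave / cos(dip) = 136 / cos(35.7°) = 167.5 m
net slip = dip-slip / sin(rake) = 167.5 / sin(40°) = 260.5 m
rate = 260.5 m / 16.3 ka = 0.0160 m/yr = 1.60 cm/yr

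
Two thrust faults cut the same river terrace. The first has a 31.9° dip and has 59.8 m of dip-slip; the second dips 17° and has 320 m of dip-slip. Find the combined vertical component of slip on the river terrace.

throw_A = 59.8 × sin(31.9°) = 31.60 m
throw_B = 320 × sin(17°) = 93.56 m
total = 31.60 + 93.56 = 125 m

125 m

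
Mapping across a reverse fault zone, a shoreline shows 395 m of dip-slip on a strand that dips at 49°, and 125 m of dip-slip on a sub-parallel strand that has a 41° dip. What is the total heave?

353 m

heave_A = 395 × cos(49°) = 259.1 m
heave_B = 125 × cos(41°) = 94.34 m
total = 259.1 + 94.34 = 353 m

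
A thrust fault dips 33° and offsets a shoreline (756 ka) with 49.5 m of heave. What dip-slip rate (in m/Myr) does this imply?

dip-slip = heave / cos(dip) = 49.5 m / cos(33°) = 59.02 m
rate = 59.02 m / 756 ka = 0.0000781 m/yr = 78.1 m/Myr

78.1 m/Myr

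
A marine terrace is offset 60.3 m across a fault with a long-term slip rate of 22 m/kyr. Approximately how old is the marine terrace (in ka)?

2.74 ka

age = offset / rate = 60.3 m / (22 m/kyr) = 2740 yr = 2.74 ka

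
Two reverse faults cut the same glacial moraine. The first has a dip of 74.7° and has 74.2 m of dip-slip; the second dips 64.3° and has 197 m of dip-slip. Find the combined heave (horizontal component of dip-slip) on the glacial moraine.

105 m

heave_A = 74.2 × cos(74.7°) = 19.58 m
heave_B = 197 × cos(64.3°) = 85.43 m
total = 19.58 + 85.43 = 105 m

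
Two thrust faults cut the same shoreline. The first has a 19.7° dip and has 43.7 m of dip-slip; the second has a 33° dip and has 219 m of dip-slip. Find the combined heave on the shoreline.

225 m

heave_A = 43.7 × cos(19.7°) = 41.14 m
heave_B = 219 × cos(33°) = 183.7 m
total = 41.14 + 183.7 = 225 m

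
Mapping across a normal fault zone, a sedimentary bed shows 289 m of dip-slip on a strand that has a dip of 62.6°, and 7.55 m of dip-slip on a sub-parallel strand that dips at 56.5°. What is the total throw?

263 m

throw_A = 289 × sin(62.6°) = 256.6 m
throw_B = 7.55 × sin(56.5°) = 6.296 m
total = 256.6 + 6.296 = 263 m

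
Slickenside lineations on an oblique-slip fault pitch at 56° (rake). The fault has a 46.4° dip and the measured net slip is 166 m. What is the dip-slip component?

dip-slip = net slip × sin(rake) = 166 m × sin(56°) = 138 m

138 m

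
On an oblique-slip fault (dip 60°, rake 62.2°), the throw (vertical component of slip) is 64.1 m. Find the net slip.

83.7 m

dip-slip = throw / sin(dip) = 64.1 / sin(60°) = 74.02 m
net slip = dip-slip / sin(rake) = 74.02 / sin(62.2°) = 83.7 m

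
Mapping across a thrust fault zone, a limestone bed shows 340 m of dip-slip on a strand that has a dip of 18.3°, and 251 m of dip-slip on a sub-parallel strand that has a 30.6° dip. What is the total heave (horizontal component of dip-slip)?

heave_A = 340 × cos(18.3°) = 322.8 m
heave_B = 251 × cos(30.6°) = 216 m
total = 322.8 + 216 = 539 m

539 m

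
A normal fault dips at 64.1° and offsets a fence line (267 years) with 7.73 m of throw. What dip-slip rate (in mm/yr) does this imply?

32.2 mm/yr

dip-slip = throw / sin(dip) = 7.73 m / sin(64.1°) = 8.593 m
rate = 8.593 m / 267 years = 0.0322 m/yr = 32.2 mm/yr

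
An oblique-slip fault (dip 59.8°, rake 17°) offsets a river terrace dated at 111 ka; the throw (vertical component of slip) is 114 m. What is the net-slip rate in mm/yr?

4.06 mm/yr

dip-slip = throw / sin(dip) = 114 / sin(59.8°) = 131.9 m
net slip = dip-slip / sin(rake) = 131.9 / sin(17°) = 451.1 m
rate = 451.1 m / 111 ka = 0.00406 m/yr = 4.06 mm/yr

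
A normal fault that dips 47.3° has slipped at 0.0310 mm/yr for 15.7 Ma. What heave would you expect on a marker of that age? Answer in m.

330 m

dip-slip = rate × time = 0.0310 mm/yr × 15.7 Ma = 486.7 m
heave = dip-slip × cos(dip) = 486.7 × cos(47.3°) = 330 m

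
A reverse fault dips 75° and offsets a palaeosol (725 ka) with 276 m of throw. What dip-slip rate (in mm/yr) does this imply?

0.394 mm/yr

dip-slip = throw / sin(dip) = 276 m / sin(75°) = 285.7 m
rate = 285.7 m / 725 ka = 0.000394 m/yr = 0.394 mm/yr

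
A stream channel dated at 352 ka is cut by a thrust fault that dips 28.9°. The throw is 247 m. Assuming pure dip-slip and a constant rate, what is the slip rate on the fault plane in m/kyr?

1.45 m/kyr

dip-slip = throw / sin(dip) = 247 m / sin(28.9°) = 511.1 m
rate = 511.1 m / 352 ka = 0.00145 m/yr = 1.45 m/kyr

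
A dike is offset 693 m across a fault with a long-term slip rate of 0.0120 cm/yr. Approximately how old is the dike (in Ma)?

age = offset / rate = 693 m / (0.0120 cm/yr) = 5.78e+06 yr = 5.78 Ma

5.78 Ma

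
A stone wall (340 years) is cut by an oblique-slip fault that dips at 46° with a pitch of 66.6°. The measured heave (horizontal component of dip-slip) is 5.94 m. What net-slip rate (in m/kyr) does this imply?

27.4 m/kyr

dip-slip = heave / cos(dip) = 5.94 / cos(46°) = 8.551 m
net slip = dip-slip / sin(rake) = 8.551 / sin(66.6°) = 9.317 m
rate = 9.317 m / 340 years = 0.0274 m/yr = 27.4 m/kyr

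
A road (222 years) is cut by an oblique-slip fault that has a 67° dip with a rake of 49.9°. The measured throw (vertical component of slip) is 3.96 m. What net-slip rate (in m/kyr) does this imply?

25.3 m/kyr

dip-slip = throw / sin(dip) = 3.96 / sin(67°) = 4.302 m
net slip = dip-slip / sin(rake) = 4.302 / sin(49.9°) = 5.624 m
rate = 5.624 m / 222 years = 0.0253 m/yr = 25.3 m/kyr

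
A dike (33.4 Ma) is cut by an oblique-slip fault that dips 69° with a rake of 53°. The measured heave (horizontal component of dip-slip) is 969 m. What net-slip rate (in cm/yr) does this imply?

0.0101 cm/yr

dip-slip = heave / cos(dip) = 969 / cos(69°) = 2704 m
net slip = dip-slip / sin(rake) = 2704 / sin(53°) = 3386 m
rate = 3386 m / 33.4 Ma = 0.000101 m/yr = 0.0101 cm/yr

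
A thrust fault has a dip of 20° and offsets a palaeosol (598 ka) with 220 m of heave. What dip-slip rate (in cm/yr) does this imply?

dip-slip = heave / cos(dip) = 220 m / cos(20°) = 234.1 m
rate = 234.1 m / 598 ka = 0.000392 m/yr = 0.0392 cm/yr

0.0392 cm/yr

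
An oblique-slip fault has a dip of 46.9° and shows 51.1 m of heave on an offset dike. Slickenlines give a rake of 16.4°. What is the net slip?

dip-slip = heave / cos(dip) = 51.1 / cos(46.9°) = 74.79 m
net slip = dip-slip / sin(rake) = 74.79 / sin(16.4°) = 265 m

265 m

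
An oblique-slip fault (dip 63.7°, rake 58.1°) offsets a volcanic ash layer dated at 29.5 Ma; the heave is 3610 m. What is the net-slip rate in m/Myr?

dip-slip = heave / cos(dip) = 3610 / cos(63.7°) = 8148 m
net slip = dip-slip / sin(rake) = 8148 / sin(58.1°) = 9597 m
rate = 9597 m / 29.5 Ma = 0.000325 m/yr = 325 m/Myr

325 m/Myr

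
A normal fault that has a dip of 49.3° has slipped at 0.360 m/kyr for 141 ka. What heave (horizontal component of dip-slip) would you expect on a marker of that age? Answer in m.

dip-slip = rate × time = 0.360 m/kyr × 141 ka = 50.76 m
heave = dip-slip × cos(dip) = 50.76 × cos(49.3°) = 33.1 m

33.1 m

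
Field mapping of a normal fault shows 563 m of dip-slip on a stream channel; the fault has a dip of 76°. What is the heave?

136 m

heave = dip-slip × cos(dip) = 563 m × cos(76°) = 136 m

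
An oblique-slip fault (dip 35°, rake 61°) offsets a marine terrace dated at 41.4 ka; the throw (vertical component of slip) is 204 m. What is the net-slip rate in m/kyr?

9.82 m/kyr

dip-slip = throw / sin(dip) = 204 / sin(35°) = 355.7 m
net slip = dip-slip / sin(rake) = 355.7 / sin(61°) = 406.6 m
rate = 406.6 m / 41.4 ka = 0.00982 m/yr = 9.82 m/kyr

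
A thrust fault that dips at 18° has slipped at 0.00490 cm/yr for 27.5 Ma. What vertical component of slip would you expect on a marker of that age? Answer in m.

dip-slip = rate × time = 0.00490 cm/yr × 27.5 Ma = 1348 m
throw = dip-slip × sin(dip) = 1348 × sin(18°) = 416 m

416 m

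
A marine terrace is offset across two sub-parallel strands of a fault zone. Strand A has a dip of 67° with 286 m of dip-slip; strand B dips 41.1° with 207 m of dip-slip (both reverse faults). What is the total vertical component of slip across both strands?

throw_A = 286 × sin(67°) = 263.3 m
throw_B = 207 × sin(41.1°) = 136.1 m
total = 263.3 + 136.1 = 399 m

399 m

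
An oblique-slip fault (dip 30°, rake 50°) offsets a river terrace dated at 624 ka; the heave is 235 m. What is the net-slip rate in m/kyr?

dip-slip = heave / cos(dip) = 235 / cos(30°) = 271.4 m
net slip = dip-slip / sin(rake) = 271.4 / sin(50°) = 354.2 m
rate = 354.2 m / 624 ka = 0.000568 m/yr = 0.568 m/kyr

0.568 m/kyr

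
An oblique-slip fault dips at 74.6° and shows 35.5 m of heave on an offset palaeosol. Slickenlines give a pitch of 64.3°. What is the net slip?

148 m

dip-slip = heave / cos(dip) = 35.5 / cos(74.6°) = 133.7 m
net slip = dip-slip / sin(rake) = 133.7 / sin(64.3°) = 148 m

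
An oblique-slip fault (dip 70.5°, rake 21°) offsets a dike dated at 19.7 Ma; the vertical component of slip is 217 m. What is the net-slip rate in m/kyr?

dip-slip = throw / sin(dip) = 217 / sin(70.5°) = 230.2 m
net slip = dip-slip / sin(rake) = 230.2 / sin(21°) = 642.4 m
rate = 642.4 m / 19.7 Ma = 0.0000326 m/yr = 0.0326 m/kyr

0.0326 m/kyr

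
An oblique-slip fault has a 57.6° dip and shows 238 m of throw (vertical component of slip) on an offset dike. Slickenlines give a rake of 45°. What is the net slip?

399 m

dip-slip = throw / sin(dip) = 238 / sin(57.6°) = 281.9 m
net slip = dip-slip / sin(rake) = 281.9 / sin(45°) = 399 m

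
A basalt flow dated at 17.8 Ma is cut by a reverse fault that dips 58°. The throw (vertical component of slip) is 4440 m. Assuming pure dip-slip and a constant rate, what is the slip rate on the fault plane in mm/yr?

dip-slip = throw / sin(dip) = 4440 m / sin(58°) = 5236 m
rate = 5236 m / 17.8 Ma = 0.000294 m/yr = 0.294 mm/yr

0.294 mm/yr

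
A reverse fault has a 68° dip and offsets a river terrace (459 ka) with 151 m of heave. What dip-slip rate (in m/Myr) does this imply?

878 m/Myr

dip-slip = heave / cos(dip) = 151 m / cos(68°) = 403.1 m
rate = 403.1 m / 459 ka = 0.000878 m/yr = 878 m/Myr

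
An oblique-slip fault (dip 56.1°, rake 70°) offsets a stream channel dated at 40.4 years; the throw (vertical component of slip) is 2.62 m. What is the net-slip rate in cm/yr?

dip-slip = throw / sin(dip) = 2.62 / sin(56.1°) = 3.157 m
net slip = dip-slip / sin(rake) = 3.157 / sin(70°) = 3.359 m
rate = 3.359 m / 40.4 years = 0.0831 m/yr = 8.31 cm/yr

8.31 cm/yr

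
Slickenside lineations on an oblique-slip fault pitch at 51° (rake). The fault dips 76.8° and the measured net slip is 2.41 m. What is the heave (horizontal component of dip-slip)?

dip-slip = net slip × sin(rake) = 2.41 m × sin(51°) = 1.873 m
heave = dip-slip × cos(dip) = 1.873 × cos(76.8°) = 0.428 m

0.428 m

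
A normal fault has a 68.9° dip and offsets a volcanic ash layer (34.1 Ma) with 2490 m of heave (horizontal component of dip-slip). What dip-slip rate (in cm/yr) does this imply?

0.0203 cm/yr

dip-slip = heave / cos(dip) = 2490 m / cos(68.9°) = 6917 m
rate = 6917 m / 34.1 Ma = 0.000203 m/yr = 0.0203 cm/yr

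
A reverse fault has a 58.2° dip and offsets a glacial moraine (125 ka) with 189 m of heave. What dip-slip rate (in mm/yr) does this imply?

2.87 mm/yr

dip-slip = heave / cos(dip) = 189 m / cos(58.2°) = 358.7 m
rate = 358.7 m / 125 ka = 0.00287 m/yr = 2.87 mm/yr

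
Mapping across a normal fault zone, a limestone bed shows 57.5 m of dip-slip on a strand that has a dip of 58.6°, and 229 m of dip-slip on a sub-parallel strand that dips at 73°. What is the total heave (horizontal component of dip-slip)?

96.9 m

heave_A = 57.5 × cos(58.6°) = 29.96 m
heave_B = 229 × cos(73°) = 66.95 m
total = 29.96 + 66.95 = 96.9 m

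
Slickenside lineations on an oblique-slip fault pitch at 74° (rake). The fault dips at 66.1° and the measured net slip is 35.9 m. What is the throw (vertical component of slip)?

31.6 m

dip-slip = net slip × sin(rake) = 35.9 m × sin(74°) = 34.51 m
throw = dip-slip × sin(dip) = 34.51 × sin(66.1°) = 31.6 m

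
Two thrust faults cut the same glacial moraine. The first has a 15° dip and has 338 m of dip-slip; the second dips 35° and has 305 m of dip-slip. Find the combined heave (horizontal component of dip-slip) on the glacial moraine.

576 m

heave_A = 338 × cos(15°) = 326.5 m
heave_B = 305 × cos(35°) = 249.8 m
total = 326.5 + 249.8 = 576 m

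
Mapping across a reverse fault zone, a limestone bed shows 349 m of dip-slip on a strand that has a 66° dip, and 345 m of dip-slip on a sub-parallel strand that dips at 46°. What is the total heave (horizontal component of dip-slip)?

heave_A = 349 × cos(66°) = 142 m
heave_B = 345 × cos(46°) = 239.7 m
total = 142 + 239.7 = 382 m

382 m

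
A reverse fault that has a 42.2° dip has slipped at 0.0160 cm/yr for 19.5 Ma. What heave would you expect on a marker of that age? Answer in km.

2.31 km

dip-slip = rate × time = 0.0160 cm/yr × 19.5 Ma = 3120 m
heave = dip-slip × cos(dip) = 3120 × cos(42.2°) = 2310 m = 2.31 km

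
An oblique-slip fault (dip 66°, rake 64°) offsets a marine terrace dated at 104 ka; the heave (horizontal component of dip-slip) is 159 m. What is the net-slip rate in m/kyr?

dip-slip = heave / cos(dip) = 159 / cos(66°) = 390.9 m
net slip = dip-slip / sin(rake) = 390.9 / sin(64°) = 434.9 m
rate = 434.9 m / 104 ka = 0.00418 m/yr = 4.18 m/kyr

4.18 m/kyr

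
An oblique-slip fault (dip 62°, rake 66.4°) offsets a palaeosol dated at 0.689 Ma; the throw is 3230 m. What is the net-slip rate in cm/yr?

0.579 cm/yr

dip-slip = throw / sin(dip) = 3230 / sin(62°) = 3658 m
net slip = dip-slip / sin(rake) = 3658 / sin(66.4°) = 3992 m
rate = 3992 m / 0.689 Ma = 0.00579 m/yr = 0.579 cm/yr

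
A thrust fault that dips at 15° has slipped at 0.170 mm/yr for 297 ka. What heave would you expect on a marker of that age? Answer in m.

48.8 m

dip-slip = rate × time = 0.170 mm/yr × 297 ka = 50.49 m
heave = dip-slip × cos(dip) = 50.49 × cos(15°) = 48.8 m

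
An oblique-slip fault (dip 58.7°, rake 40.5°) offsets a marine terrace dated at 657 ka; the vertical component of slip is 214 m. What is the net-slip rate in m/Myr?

dip-slip = throw / sin(dip) = 214 / sin(58.7°) = 250.5 m
net slip = dip-slip / sin(rake) = 250.5 / sin(40.5°) = 385.6 m
rate = 385.6 m / 657 ka = 0.000587 m/yr = 587 m/Myr

587 m/Myr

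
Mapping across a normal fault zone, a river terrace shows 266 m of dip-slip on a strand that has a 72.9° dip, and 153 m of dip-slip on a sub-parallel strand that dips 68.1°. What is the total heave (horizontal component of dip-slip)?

135 m

heave_A = 266 × cos(72.9°) = 78.21 m
heave_B = 153 × cos(68.1°) = 57.07 m
total = 78.21 + 57.07 = 135 m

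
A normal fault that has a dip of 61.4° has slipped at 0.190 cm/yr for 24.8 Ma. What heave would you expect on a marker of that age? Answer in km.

dip-slip = rate × time = 0.190 cm/yr × 24.8 Ma = 47120 m
heave = dip-slip × cos(dip) = 47120 × cos(61.4°) = 22600 m = 22.6 km

22.6 km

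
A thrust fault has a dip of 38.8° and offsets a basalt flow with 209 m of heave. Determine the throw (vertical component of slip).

168 m

throw = heave × tan(dip) = 209 × tan(38.8°) = 168 m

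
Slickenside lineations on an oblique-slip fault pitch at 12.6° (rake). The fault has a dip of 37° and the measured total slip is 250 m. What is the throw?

dip-slip = net slip × sin(rake) = 250 m × sin(12.6°) = 54.54 m
throw = dip-slip × sin(dip) = 54.54 × sin(37°) = 32.8 m

32.8 m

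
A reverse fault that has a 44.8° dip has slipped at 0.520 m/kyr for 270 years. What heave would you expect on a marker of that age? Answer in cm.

9.96 cm

dip-slip = rate × time = 0.520 m/kyr × 270 years = 0.1404 m
heave = dip-slip × cos(dip) = 0.1404 × cos(44.8°) = 0.0996 m = 9.96 cm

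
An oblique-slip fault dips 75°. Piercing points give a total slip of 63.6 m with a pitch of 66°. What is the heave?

15 m

dip-slip = net slip × sin(rake) = 63.6 m × sin(66°) = 58.10 m
heave = dip-slip × cos(dip) = 58.10 × cos(75°) = 15 m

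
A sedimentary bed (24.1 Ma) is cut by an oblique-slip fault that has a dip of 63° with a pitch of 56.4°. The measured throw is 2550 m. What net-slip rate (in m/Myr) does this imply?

dip-slip = throw / sin(dip) = 2550 / sin(63°) = 2862 m
net slip = dip-slip / sin(rake) = 2862 / sin(56.4°) = 3436 m
rate = 3436 m / 24.1 Ma = 0.000143 m/yr = 143 m/Myr

143 m/Myr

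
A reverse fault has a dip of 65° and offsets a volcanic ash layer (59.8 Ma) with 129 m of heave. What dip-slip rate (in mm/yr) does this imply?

dip-slip = heave / cos(dip) = 129 m / cos(65°) = 305.2 m
rate = 305.2 m / 59.8 Ma = 0.00000510 m/yr = 0.00510 mm/yr

0.00510 mm/yr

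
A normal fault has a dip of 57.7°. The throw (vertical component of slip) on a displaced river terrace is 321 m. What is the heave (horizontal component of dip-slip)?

heave = throw / tan(dip) = 321 / tan(57.7°) = 203 m

203 m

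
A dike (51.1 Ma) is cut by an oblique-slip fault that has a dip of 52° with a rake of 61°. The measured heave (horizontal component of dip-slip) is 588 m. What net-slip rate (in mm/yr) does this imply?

dip-slip = heave / cos(dip) = 588 / cos(52°) = 955.1 m
net slip = dip-slip / sin(rake) = 955.1 / sin(61°) = 1092 m
rate = 1092 m / 51.1 Ma = 0.0000214 m/yr = 0.0214 mm/yr

0.0214 mm/yr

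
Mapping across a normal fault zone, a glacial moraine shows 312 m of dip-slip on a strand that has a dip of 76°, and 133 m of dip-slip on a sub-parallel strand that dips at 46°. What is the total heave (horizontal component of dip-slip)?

168 m

heave_A = 312 × cos(76°) = 75.48 m
heave_B = 133 × cos(46°) = 92.39 m
total = 75.48 + 92.39 = 168 m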